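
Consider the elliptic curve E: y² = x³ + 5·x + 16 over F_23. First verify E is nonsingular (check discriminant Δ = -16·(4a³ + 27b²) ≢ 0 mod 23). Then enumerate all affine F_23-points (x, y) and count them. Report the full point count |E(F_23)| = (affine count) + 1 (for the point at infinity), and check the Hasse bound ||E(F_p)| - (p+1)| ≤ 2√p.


Affine points = {(0, 4), (0, 19), (3, 9), (3, 14), (4, 10), (4, 13), (6, 3), (6, 20), (7, 7), (7, 16), (8, 4), (8, 19), (9, 10), (9, 13), (10, 10), (10, 13), (13, 1), (13, 22), (14, 1), (14, 22), (15, 4), (15, 19), (16, 11), (16, 12), (17, 0), (18, 2), (18, 21), (19, 1), (19, 22)}; affine count = 29; |E(F_23)| = 30.

Discriminant check: Δ ∝ 4a³ + 27b² = 4·5³ + 27·16² = 4·125 + 27·256 ≡ 6 (mod 23). Nonzero ⇒ E is nonsingular.
For each x ∈ F_23, compute rhs = x³ + 5·x + 16 mod 23, then count y ∈ F_23 with y² ≡ rhs.
  x = 0: rhs = 16, matching y values: 4, 19 (2 points).
  x = 1: rhs = 22, matching y values: none (0 points).
  x = 2: rhs = 11, matching y values: none (0 points).
  x = 3: rhs = 12, matching y values: 9, 14 (2 points).
  x = 4: rhs = 8, matching y values: 10, 13 (2 points).
  x = 5: rhs = 5, matching y values: none (0 points).
  x = 6: rhs = 9, matching y values: 3, 20 (2 points).
  x = 7: rhs = 3, matching y values: 7, 16 (2 points).
  x = 8: rhs = 16, matching y values: 4, 19 (2 points).
  x = 9: rhs = 8, matching y values: 10, 13 (2 points).
  x = 10: rhs = 8, matching y values: 10, 13 (2 points).
  x = 11: rhs = 22, matching y values: none (0 points).
  x = 12: rhs = 10, matching y values: none (0 points).
  x = 13: rhs = 1, matching y values: 1, 22 (2 points).
  x = 14: rhs = 1, matching y values: 1, 22 (2 points).
  x = 15: rhs = 16, matching y values: 4, 19 (2 points).
  x = 16: rhs = 6, matching y values: 11, 12 (2 points).
  x = 17: rhs = 0, matching y values: 0 (1 points).
  x = 18: rhs = 4, matching y values: 2, 21 (2 points).
  x = 19: rhs = 1, matching y values: 1, 22 (2 points).
  x = 20: rhs = 20, matching y values: none (0 points).
  x = 21: rhs = 21, matching y values: none (0 points).
  x = 22: rhs = 10, matching y values: none (0 points).
Total affine count: 29.
Full point count |E(F_23)| = 29 + 1 = 30.
Hasse bound: |30 − (23+1)| = |6| = 6 ≤ 2√23 ≈ 9.5917 ✓.


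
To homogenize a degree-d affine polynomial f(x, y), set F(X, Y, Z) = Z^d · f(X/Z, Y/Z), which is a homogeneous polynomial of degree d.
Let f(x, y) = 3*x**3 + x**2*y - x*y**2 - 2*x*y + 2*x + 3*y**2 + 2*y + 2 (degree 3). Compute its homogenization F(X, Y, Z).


F(X, Y, Z) = 3*X**3 + X**2*Y - X*Y**2 - 2*X*Y*Z + 2*X*Z**2 + 3*Y**2*Z + 2*Y*Z**2 + 2*Z**3

deg(f) = 3.
Substitute x = X/Z, y = Y/Z into f, then multiply by Z^3.
  monomial 3·x^3·y^0 ↦ 3·X^3·Y^0·Z^0.
  monomial 1·x^2·y^1 ↦ 1·X^2·Y^1·Z^0.
  monomial -1·x^1·y^2 ↦ -1·X^1·Y^2·Z^0.
  monomial -2·x^1·y^1 ↦ -2·X^1·Y^1·Z^1.
  monomial 2·x^1·y^0 ↦ 2·X^1·Y^0·Z^2.
  monomial 3·x^0·y^2 ↦ 3·X^0·Y^2·Z^1.
  monomial 2·x^0·y^1 ↦ 2·X^0·Y^1·Z^2.
  monomial 2·x^0·y^0 ↦ 2·X^0·Y^0·Z^3.
Collecting: F(X, Y, Z) = 3*X**3 + X**2*Y - X*Y**2 - 2*X*Y*Z + 2*X*Z**2 + 3*Y**2*Z + 2*Y*Z**2 + 2*Z**3.


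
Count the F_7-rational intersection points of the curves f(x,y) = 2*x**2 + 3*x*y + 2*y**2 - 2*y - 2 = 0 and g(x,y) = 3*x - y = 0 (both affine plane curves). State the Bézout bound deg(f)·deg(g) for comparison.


Common zeros: {(1, 3), (5, 1)}; count = 2; Bézout bound = 2.

deg(f) = 2, deg(g) = 1, so Bézout bound = 2.
Scan x ∈ F_7. For each x, list the y ∈ F_7 with f(x, y) ≡ 0 and those with g(x, y) ≡ 0 (mod 7); the common zeros in that column are the intersection.
  x = 0: f ≡ 0 at y ∈ ∅; g ≡ 0 at y ∈ {0}; common: ∅.
  x = 1: f ≡ 0 at y ∈ {0, 3}; g ≡ 0 at y ∈ {3}; common: {3}.
  x = 2: f ≡ 0 at y ∈ ∅; g ≡ 0 at y ∈ {6}; common: ∅.
  x = 3: f ≡ 0 at y ∈ ∅; g ≡ 0 at y ∈ {2}; common: ∅.
  x = 4: f ≡ 0 at y ∈ {1}; g ≡ 0 at y ∈ {5}; common: ∅.
  x = 5: f ≡ 0 at y ∈ {1, 3}; g ≡ 0 at y ∈ {1}; common: {1}.
  x = 6: f ≡ 0 at y ∈ {0, 6}; g ≡ 0 at y ∈ {4}; common: ∅.
Collecting: common zeros = {(1, 3), (5, 1)}, so the count is 2.
Comparison with the Bézout bound: 2 ≤ 2 = deg(f)·deg(g), as expected for curves with no common component (the bound is attained).


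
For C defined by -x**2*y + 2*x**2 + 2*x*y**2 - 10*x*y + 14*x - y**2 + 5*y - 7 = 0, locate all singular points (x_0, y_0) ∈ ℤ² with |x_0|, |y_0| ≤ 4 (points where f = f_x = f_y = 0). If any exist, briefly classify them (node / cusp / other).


Singular points: {(1, 3)}; classification: node.

Compute partial derivatives:
  f_x = -2*x*y + 4*x + 2*y**2 - 10*y + 14.
  f_y = -x**2 + 4*x*y - 10*x - 2*y + 5.
Scan x_0 ∈ {−4, ..., 4}. For each x_0, f_y(x_0, y) is a polynomial in y; find its integer roots y ∈ {−4, ..., 4}, then test f_x and f at those candidates.
  x = -4: f_y(-4, y) = 29 - 18*y; no integer root y with |y| ≤ 4.
  x = -3: f_y(-3, y) = 26 - 14*y; no integer root y with |y| ≤ 4.
  x = -2: f_y(-2, y) = 21 - 10*y; no integer root y with |y| ≤ 4.
  x = -1: f_y(-1, y) = 14 - 6*y; no integer root y with |y| ≤ 4.
  x = 0: f_y(0, y) = 5 - 2*y; no integer root y with |y| ≤ 4.
  x = 1: f_y(1, y) = 2*y - 6; vanishes at y ∈ {3}. (1, 3): f_x = 0, f = 0 — SINGULAR.
  x = 2: f_y(2, y) = 6*y - 19; no integer root y with |y| ≤ 4.
  x = 3: f_y(3, y) = 10*y - 34; no integer root y with |y| ≤ 4.
  x = 4: f_y(4, y) = 14*y - 51; no integer root y with |y| ≤ 4.
Only singular point on the grid: (1, 3).
Classify: substitute x = 1 + u, y = 3 + v and expand: f = -u**2*v - u**2 + 2*u*v**2 + v**2.
No constant or linear terms (consistent with a singular point). Quadratic part: -u**2 + v**2. Cubic part: -u**2*v + 2*u*v**2.
The quadratic part v**2 - u**2 = (v − u)(v + u) splits into two distinct linear factors, so there are two distinct tangent lines y − 3 = ±(x − 1) — this is a node (ordinary double point).
Classification: node.


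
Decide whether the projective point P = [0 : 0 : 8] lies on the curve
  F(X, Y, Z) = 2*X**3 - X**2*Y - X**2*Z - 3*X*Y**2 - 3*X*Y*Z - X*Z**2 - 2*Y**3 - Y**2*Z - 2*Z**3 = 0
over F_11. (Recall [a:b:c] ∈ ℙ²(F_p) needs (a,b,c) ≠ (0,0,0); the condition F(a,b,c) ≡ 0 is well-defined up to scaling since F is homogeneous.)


F(0,0,8) ≡ 10 (mod 11); P is NOT on the curve.

Evaluate F(0, 0, 8) term-by-term (mod 11).
  2*X**3 ↦ 2·0·1·1 = 0
  -X**2*Y ↦ -1·0·0·1 = 0
  -X**2*Z ↦ -1·0·1·8 = 0
  -3*X*Y**2 ↦ -3·0·0·1 = 0
  -3*X*Y*Z ↦ -3·0·0·8 = 0
  -X*Z**2 ↦ -1·0·1·64 = 0
  -2*Y**3 ↦ -2·1·0·1 = 0
  -Y**2*Z ↦ -1·1·0·8 = 0
  -2*Z**3 ↦ -2·1·1·512 = -1024
Sum: F(0, 0, 8) = (0) + (0) + (0) + (0) + (0) + (0) + (0) + (0) + (-1024) = -1024.
Reducing mod 11: -1024 ≡ 10 (mod 11).
Since F(a, b, c) ≡ 10 ≠ 0 (mod 11), P does NOT lie on the curve.


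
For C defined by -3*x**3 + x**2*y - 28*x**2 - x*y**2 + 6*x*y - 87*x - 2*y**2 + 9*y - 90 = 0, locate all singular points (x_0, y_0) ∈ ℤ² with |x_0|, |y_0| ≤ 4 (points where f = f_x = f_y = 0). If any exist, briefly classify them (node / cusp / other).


Singular points: {(-3, 0)}; classification: node.

Compute partial derivatives:
  f_x = -9*x**2 + 2*x*y - 56*x - y**2 + 6*y - 87.
  f_y = x**2 - 2*x*y + 6*x - 4*y + 9.
Scan x_0 ∈ {−4, ..., 4}. For each x_0, f_y(x_0, y) is a polynomial in y; find its integer roots y ∈ {−4, ..., 4}, then test f_x and f at those candidates.
  x = -4: f_y(-4, y) = 4*y + 1; no integer root y with |y| ≤ 4.
  x = -3: f_y(-3, y) = 2*y; vanishes at y ∈ {0}. (-3, 0): f_x = 0, f = 0 — SINGULAR.
  x = -2: f_y(-2, y) = 1; no integer root y with |y| ≤ 4.
  x = -1: f_y(-1, y) = 4 - 2*y; vanishes at y ∈ {2}. (-1, 2): f_x = -36 ≠ 0.
  x = 0: f_y(0, y) = 9 - 4*y; no integer root y with |y| ≤ 4.
  x = 1: f_y(1, y) = 16 - 6*y; no integer root y with |y| ≤ 4.
  x = 2: f_y(2, y) = 25 - 8*y; no integer root y with |y| ≤ 4.
  x = 3: f_y(3, y) = 36 - 10*y; no integer root y with |y| ≤ 4.
  x = 4: f_y(4, y) = 49 - 12*y; no integer root y with |y| ≤ 4.
Only singular point on the grid: (-3, 0).
Classify: substitute x = -3 + u, y = 0 + v and expand: f = -3*u**3 + u**2*v - u**2 - u*v**2 + v**2.
No constant or linear terms (consistent with a singular point). Quadratic part: -u**2 + v**2. Cubic part: -3*u**3 + u**2*v - u*v**2.
The quadratic part v**2 - u**2 = (v − u)(v + u) splits into two distinct linear factors, so there are two distinct tangent lines y − 0 = ±(x − -3) — this is a node (ordinary double point).
Classification: node.


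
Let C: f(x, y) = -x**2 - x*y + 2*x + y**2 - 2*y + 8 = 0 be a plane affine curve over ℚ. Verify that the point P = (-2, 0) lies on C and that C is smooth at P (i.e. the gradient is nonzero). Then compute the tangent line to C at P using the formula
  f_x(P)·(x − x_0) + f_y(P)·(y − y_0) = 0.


Tangent line at P: 6*x + 12 = 0.

Step 1: f(-2, 0) = 0, so P lies on C.
Step 2: partial derivatives
  f_x(x, y) = -2*x - y + 2, f_y(x, y) = -x + 2*y - 2.
  f_x(P) = 6, f_y(P) = 0 (gradient nonzero, so P is smooth).
Step 3: tangent line at P: 6·(x − -2) + 0·(y − 0) = 0.
Expanding: 6*x + 12 = 0.


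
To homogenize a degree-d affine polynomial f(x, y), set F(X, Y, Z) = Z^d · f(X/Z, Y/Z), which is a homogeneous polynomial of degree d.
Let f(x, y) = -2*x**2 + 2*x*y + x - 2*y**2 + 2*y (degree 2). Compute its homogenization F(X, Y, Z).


F(X, Y, Z) = -2*X**2 + 2*X*Y + X*Z - 2*Y**2 + 2*Y*Z

deg(f) = 2.
Substitute x = X/Z, y = Y/Z into f, then multiply by Z^2.
  monomial -2·x^2·y^0 ↦ -2·X^2·Y^0·Z^0.
  monomial 2·x^1·y^1 ↦ 2·X^1·Y^1·Z^0.
  monomial 1·x^1·y^0 ↦ 1·X^1·Y^0·Z^1.
  monomial -2·x^0·y^2 ↦ -2·X^0·Y^2·Z^0.
  monomial 2·x^0·y^1 ↦ 2·X^0·Y^1·Z^1.
Collecting: F(X, Y, Z) = -2*X**2 + 2*X*Y + X*Z - 2*Y**2 + 2*Y*Z.


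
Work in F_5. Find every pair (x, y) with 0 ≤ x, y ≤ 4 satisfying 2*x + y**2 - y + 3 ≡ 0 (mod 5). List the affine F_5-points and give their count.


Affine F_5-points: {(0, 2), (0, 4), (1, 0), (1, 1), (3, 3)}; count = 5.

For each of the 25 pairs (x, y) ∈ F_5², evaluate f(x, y) mod 5. Record the zeros.
  x = 0: [0↦3, 1↦3, 2↦0, 3↦4, 4↦0]  zeros at y ∈ {2, 4}
  x = 1: [0↦0, 1↦0, 2↦2, 3↦1, 4↦2]  zeros at y ∈ {0, 1}
  x = 2: [0↦2, 1↦2, 2↦4, 3↦3, 4↦4]  zeros at y ∈ ∅
  x = 3: [0↦4, 1↦4, 2↦1, 3↦0, 4↦1]  zeros at y ∈ {3}
  x = 4: [0↦1, 1↦1, 2↦3, 3↦2, 4↦3]  zeros at y ∈ ∅
Collecting zeros: affine points = {(0, 2), (0, 4), (1, 0), (1, 1), (3, 3)}.
Total count |C(F_5)_aff| = 5.


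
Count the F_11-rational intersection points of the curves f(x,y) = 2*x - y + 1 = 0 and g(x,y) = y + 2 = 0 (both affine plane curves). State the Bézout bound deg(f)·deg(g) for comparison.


Common zeros: {(4, 9)}; count = 1; Bézout bound = 1.

deg(f) = 1, deg(g) = 1, so Bézout bound = 1.
Scan x ∈ F_11. For each x, list the y ∈ F_11 with f(x, y) ≡ 0 and those with g(x, y) ≡ 0 (mod 11); the common zeros in that column are the intersection.
  x = 0: f ≡ 0 at y ∈ {1}; g ≡ 0 at y ∈ {9}; common: ∅.
  x = 1: f ≡ 0 at y ∈ {3}; g ≡ 0 at y ∈ {9}; common: ∅.
  x = 2: f ≡ 0 at y ∈ {5}; g ≡ 0 at y ∈ {9}; common: ∅.
  x = 3: f ≡ 0 at y ∈ {7}; g ≡ 0 at y ∈ {9}; common: ∅.
  x = 4: f ≡ 0 at y ∈ {9}; g ≡ 0 at y ∈ {9}; common: {9}.
  x = 5: f ≡ 0 at y ∈ {0}; g ≡ 0 at y ∈ {9}; common: ∅.
  x = 6: f ≡ 0 at y ∈ {2}; g ≡ 0 at y ∈ {9}; common: ∅.
  x = 7: f ≡ 0 at y ∈ {4}; g ≡ 0 at y ∈ {9}; common: ∅.
  x = 8: f ≡ 0 at y ∈ {6}; g ≡ 0 at y ∈ {9}; common: ∅.
  x = 9: f ≡ 0 at y ∈ {8}; g ≡ 0 at y ∈ {9}; common: ∅.
  x = 10: f ≡ 0 at y ∈ {10}; g ≡ 0 at y ∈ {9}; common: ∅.
Collecting: common zeros = {(4, 9)}, so the count is 1.
Comparison with the Bézout bound: 1 ≤ 1 = deg(f)·deg(g), as expected for curves with no common component (the bound is attained).


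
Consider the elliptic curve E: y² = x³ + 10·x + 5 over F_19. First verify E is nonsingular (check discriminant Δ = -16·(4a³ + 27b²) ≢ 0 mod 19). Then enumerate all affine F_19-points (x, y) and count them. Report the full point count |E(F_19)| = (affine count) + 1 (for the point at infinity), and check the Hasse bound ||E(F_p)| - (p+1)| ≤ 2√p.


Affine points = {(0, 9), (0, 10), (1, 4), (1, 15), (3, 9), (3, 10), (5, 3), (5, 16), (7, 0), (9, 8), (9, 11), (14, 1), (14, 18), (16, 9), (16, 10)}; affine count = 15; |E(F_19)| = 16.

Discriminant check: Δ ∝ 4a³ + 27b² = 4·10³ + 27·5² = 4·1000 + 27·25 ≡ 1 (mod 19). Nonzero ⇒ E is nonsingular.
For each x ∈ F_19, compute rhs = x³ + 10·x + 5 mod 19, then count y ∈ F_19 with y² ≡ rhs.
  x = 0: rhs = 5, matching y values: 9, 10 (2 points).
  x = 1: rhs = 16, matching y values: 4, 15 (2 points).
  x = 2: rhs = 14, matching y values: none (0 points).
  x = 3: rhs = 5, matching y values: 9, 10 (2 points).
  x = 4: rhs = 14, matching y values: none (0 points).
  x = 5: rhs = 9, matching y values: 3, 16 (2 points).
  x = 6: rhs = 15, matching y values: none (0 points).
  x = 7: rhs = 0, matching y values: 0 (1 points).
  x = 8: rhs = 8, matching y values: none (0 points).
  x = 9: rhs = 7, matching y values: 8, 11 (2 points).
  x = 10: rhs = 3, matching y values: none (0 points).
  x = 11: rhs = 2, matching y values: none (0 points).
  x = 12: rhs = 10, matching y values: none (0 points).
  x = 13: rhs = 14, matching y values: none (0 points).
  x = 14: rhs = 1, matching y values: 1, 18 (2 points).
  x = 15: rhs = 15, matching y values: none (0 points).
  x = 16: rhs = 5, matching y values: 9, 10 (2 points).
  x = 17: rhs = 15, matching y values: none (0 points).
  x = 18: rhs = 13, matching y values: none (0 points).
Total affine count: 15.
Full point count |E(F_19)| = 15 + 1 = 16.
Hasse bound: |16 − (19+1)| = |-4| = 4 ≤ 2√19 ≈ 8.7178 ✓.


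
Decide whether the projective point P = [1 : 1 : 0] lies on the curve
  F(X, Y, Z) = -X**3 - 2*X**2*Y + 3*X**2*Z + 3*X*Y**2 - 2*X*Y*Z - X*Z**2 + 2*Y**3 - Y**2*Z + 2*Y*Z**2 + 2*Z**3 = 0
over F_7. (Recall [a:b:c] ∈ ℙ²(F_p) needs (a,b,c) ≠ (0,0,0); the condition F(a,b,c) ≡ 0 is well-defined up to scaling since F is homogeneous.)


F(1,1,0) ≡ 2 (mod 7); P is NOT on the curve.

Evaluate F(1, 1, 0) term-by-term (mod 7).
  -X**3 ↦ -1·1·1·1 = -1
  -2*X**2*Y ↦ -2·1·1·1 = -2
  3*X**2*Z ↦ 3·1·1·0 = 0
  3*X*Y**2 ↦ 3·1·1·1 = 3
  -2*X*Y*Z ↦ -2·1·1·0 = 0
  -X*Z**2 ↦ -1·1·1·0 = 0
  2*Y**3 ↦ 2·1·1·1 = 2
  -Y**2*Z ↦ -1·1·1·0 = 0
  2*Y*Z**2 ↦ 2·1·1·0 = 0
  2*Z**3 ↦ 2·1·1·0 = 0
Sum: F(1, 1, 0) = (-1) + (-2) + (0) + (3) + (0) + (0) + (2) + (0) + (0) + (0) = 2.
Reducing mod 7: 2 ≡ 2 (mod 7).
Since F(a, b, c) ≡ 2 ≠ 0 (mod 7), P does NOT lie on the curve.


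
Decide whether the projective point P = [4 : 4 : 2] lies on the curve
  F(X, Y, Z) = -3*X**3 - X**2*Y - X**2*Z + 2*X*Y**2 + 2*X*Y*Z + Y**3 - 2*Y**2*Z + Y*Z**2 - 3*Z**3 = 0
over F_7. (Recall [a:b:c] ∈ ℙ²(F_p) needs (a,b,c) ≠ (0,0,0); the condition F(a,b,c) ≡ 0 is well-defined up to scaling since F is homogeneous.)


F(4,4,2) ≡ 1 (mod 7); P is NOT on the curve.

Evaluate F(4, 4, 2) term-by-term (mod 7).
  -3*X**3 ↦ -3·64·1·1 = -192
  -X**2*Y ↦ -1·16·4·1 = -64
  -X**2*Z ↦ -1·16·1·2 = -32
  2*X*Y**2 ↦ 2·4·16·1 = 128
  2*X*Y*Z ↦ 2·4·4·2 = 64
  Y**3 ↦ 1·1·64·1 = 64
  -2*Y**2*Z ↦ -2·1·16·2 = -64
  Y*Z**2 ↦ 1·1·4·4 = 16
  -3*Z**3 ↦ -3·1·1·8 = -24
Sum: F(4, 4, 2) = (-192) + (-64) + (-32) + (128) + (64) + (64) + (-64) + (16) + (-24) = -104.
Reducing mod 7: -104 ≡ 1 (mod 7).
Since F(a, b, c) ≡ 1 ≠ 0 (mod 7), P does NOT lie on the curve.


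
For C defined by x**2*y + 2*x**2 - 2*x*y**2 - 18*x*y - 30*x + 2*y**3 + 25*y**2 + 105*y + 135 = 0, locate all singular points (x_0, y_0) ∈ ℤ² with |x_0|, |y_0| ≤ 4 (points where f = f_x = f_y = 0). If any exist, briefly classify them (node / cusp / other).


Singular points: {(3, -3)}; classification: node.

Compute partial derivatives:
  f_x = 2*x*y + 4*x - 2*y**2 - 18*y - 30.
  f_y = x**2 - 4*x*y - 18*x + 6*y**2 + 50*y + 105.
Scan x_0 ∈ {−4, ..., 4}. For each x_0, f_y(x_0, y) is a polynomial in y; find its integer roots y ∈ {−4, ..., 4}, then test f_x and f at those candidates.
  x = -4: f_y(-4, y) = 6*y**2 + 66*y + 193; no integer root y with |y| ≤ 4.
  x = -3: f_y(-3, y) = 6*y**2 + 62*y + 168; no integer root y with |y| ≤ 4.
  x = -2: f_y(-2, y) = 6*y**2 + 58*y + 145; no integer root y with |y| ≤ 4.
  x = -1: f_y(-1, y) = 6*y**2 + 54*y + 124; no integer root y with |y| ≤ 4.
  x = 0: f_y(0, y) = 6*y**2 + 50*y + 105; no integer root y with |y| ≤ 4.
  x = 1: f_y(1, y) = 6*y**2 + 46*y + 88; vanishes at y ∈ {-4}. (1, -4): f_x = 6 ≠ 0.
  x = 2: f_y(2, y) = 6*y**2 + 42*y + 73; no integer root y with |y| ≤ 4.
  x = 3: f_y(3, y) = 6*y**2 + 38*y + 60; vanishes at y ∈ {-3}. (3, -3): f_x = 0, f = 0 — SINGULAR.
  x = 4: f_y(4, y) = 6*y**2 + 34*y + 49; no integer root y with |y| ≤ 4.
Only singular point on the grid: (3, -3).
Classify: substitute x = 3 + u, y = -3 + v and expand: f = u**2*v - u**2 - 2*u*v**2 + 2*v**3 + v**2.
No constant or linear terms (consistent with a singular point). Quadratic part: -u**2 + v**2. Cubic part: u**2*v - 2*u*v**2 + 2*v**3.
The quadratic part v**2 - u**2 = (v − u)(v + u) splits into two distinct linear factors, so there are two distinct tangent lines y − -3 = ±(x − 3) — this is a node (ordinary double point).
Classification: node.


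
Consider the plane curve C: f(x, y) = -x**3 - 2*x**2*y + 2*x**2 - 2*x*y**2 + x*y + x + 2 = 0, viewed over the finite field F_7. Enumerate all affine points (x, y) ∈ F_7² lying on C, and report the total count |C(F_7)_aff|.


Affine F_7-points: {(2, 4), (2, 5), (4, 3), (4, 4)}; count = 4.

For each of the 49 pairs (x, y) ∈ F_7², evaluate f(x, y) mod 7. Record the zeros.
  x = 0: [0↦2, 1↦2, 2↦2, 3↦2, 4↦2, 5↦2, 6↦2]  zeros at y ∈ ∅
  x = 1: [0↦4, 1↦1, 2↦1, 3↦4, 4↦3, 5↦5, 6↦3]  zeros at y ∈ ∅
  x = 2: [0↦4, 1↦1, 2↦4, 3↦6, 4↦0, 5↦0, 6↦6]  zeros at y ∈ {4, 5}
  x = 3: [0↦3, 1↦3, 2↦5, 3↦2, 4↦1, 5↦2, 6↦5]  zeros at y ∈ ∅
  x = 4: [0↦2, 1↦1, 2↦5, 3↦0, 4↦0, 5↦5, 6↦1]  zeros at y ∈ {3, 4}
  x = 5: [0↦2, 1↦3, 2↦5, 3↦1, 4↦5, 5↦3, 6↦2]  zeros at y ∈ ∅
  x = 6: [0↦4, 1↦3, 2↦6, 3↦6, 4↦3, 5↦4, 6↦2]  zeros at y ∈ ∅
Collecting zeros: affine points = {(2, 4), (2, 5), (4, 3), (4, 4)}.
Total count |C(F_7)_aff| = 4.


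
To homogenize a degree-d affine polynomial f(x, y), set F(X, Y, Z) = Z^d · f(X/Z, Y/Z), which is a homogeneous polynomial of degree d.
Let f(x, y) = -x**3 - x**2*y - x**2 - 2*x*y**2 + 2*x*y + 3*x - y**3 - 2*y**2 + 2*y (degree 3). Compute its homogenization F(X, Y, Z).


F(X, Y, Z) = -X**3 - X**2*Y - X**2*Z - 2*X*Y**2 + 2*X*Y*Z + 3*X*Z**2 - Y**3 - 2*Y**2*Z + 2*Y*Z**2

deg(f) = 3.
Substitute x = X/Z, y = Y/Z into f, then multiply by Z^3.
  monomial -1·x^3·y^0 ↦ -1·X^3·Y^0·Z^0.
  monomial -1·x^2·y^1 ↦ -1·X^2·Y^1·Z^0.
  monomial -1·x^2·y^0 ↦ -1·X^2·Y^0·Z^1.
  monomial -2·x^1·y^2 ↦ -2·X^1·Y^2·Z^0.
  monomial 2·x^1·y^1 ↦ 2·X^1·Y^1·Z^1.
  monomial 3·x^1·y^0 ↦ 3·X^1·Y^0·Z^2.
  monomial -1·x^0·y^3 ↦ -1·X^0·Y^3·Z^0.
  monomial -2·x^0·y^2 ↦ -2·X^0·Y^2·Z^1.
  monomial 2·x^0·y^1 ↦ 2·X^0·Y^1·Z^2.
Collecting: F(X, Y, Z) = -X**3 - X**2*Y - X**2*Z - 2*X*Y**2 + 2*X*Y*Z + 3*X*Z**2 - Y**3 - 2*Y**2*Z + 2*Y*Z**2.


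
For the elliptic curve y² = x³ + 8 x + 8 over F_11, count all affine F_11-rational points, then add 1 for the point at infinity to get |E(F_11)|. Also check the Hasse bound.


Affine points = {(3, 2), (3, 9), (4, 4), (4, 7), (7, 0), (8, 1), (8, 10)}; affine count = 7; |E(F_11)| = 8.

Discriminant check: Δ ∝ 4a³ + 27b² = 4·8³ + 27·8² = 4·512 + 27·64 ≡ 3 (mod 11). Nonzero ⇒ E is nonsingular.
For each x ∈ F_11, compute rhs = x³ + 8·x + 8 mod 11, then count y ∈ F_11 with y² ≡ rhs.
  x = 0: rhs = 8, matching y values: none (0 points).
  x = 1: rhs = 6, matching y values: none (0 points).
  x = 2: rhs = 10, matching y values: none (0 points).
  x = 3: rhs = 4, matching y values: 2, 9 (2 points).
  x = 4: rhs = 5, matching y values: 4, 7 (2 points).
  x = 5: rhs = 8, matching y values: none (0 points).
  x = 6: rhs = 8, matching y values: none (0 points).
  x = 7: rhs = 0, matching y values: 0 (1 points).
  x = 8: rhs = 1, matching y values: 1, 10 (2 points).
  x = 9: rhs = 6, matching y values: none (0 points).
  x = 10: rhs = 10, matching y values: none (0 points).
Total affine count: 7.
Full point count |E(F_11)| = 7 + 1 = 8.
Hasse bound: |8 − (11+1)| = |-4| = 4 ≤ 2√11 ≈ 6.6332 ✓.


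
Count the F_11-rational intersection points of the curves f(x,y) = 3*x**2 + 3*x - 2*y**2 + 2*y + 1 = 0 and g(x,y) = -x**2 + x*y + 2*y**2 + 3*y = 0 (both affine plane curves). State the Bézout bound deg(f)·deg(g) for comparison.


Common zeros: {(3, 2)}; count = 1; Bézout bound = 4.

deg(f) = 2, deg(g) = 2, so Bézout bound = 4.
Scan x ∈ F_11. For each x, list the y ∈ F_11 with f(x, y) ≡ 0 and those with g(x, y) ≡ 0 (mod 11); the common zeros in that column are the intersection.
  x = 0: f ≡ 0 at y ∈ {3, 9}; g ≡ 0 at y ∈ {0, 4}; common: ∅.
  x = 1: f ≡ 0 at y ∈ {5, 7}; g ≡ 0 at y ∈ ∅; common: ∅.
  x = 2: f ≡ 0 at y ∈ ∅; g ≡ 0 at y ∈ ∅; common: ∅.
  x = 3: f ≡ 0 at y ∈ {2, 10}; g ≡ 0 at y ∈ {2, 6}; common: {2}.
  x = 4: f ≡ 0 at y ∈ ∅; g ≡ 0 at y ∈ {4, 9}; common: ∅.
  x = 5: f ≡ 0 at y ∈ ∅; g ≡ 0 at y ∈ {9}; common: ∅.
  x = 6: f ≡ 0 at y ∈ ∅; g ≡ 0 at y ∈ ∅; common: ∅.
  x = 7: f ≡ 0 at y ∈ {2, 10}; g ≡ 0 at y ∈ ∅; common: ∅.
  x = 8: f ≡ 0 at y ∈ ∅; g ≡ 0 at y ∈ ∅; common: ∅.
  x = 9: f ≡ 0 at y ∈ {5, 7}; g ≡ 0 at y ∈ {8}; common: ∅.
  x = 10: f ≡ 0 at y ∈ {3, 9}; g ≡ 0 at y ∈ {2, 8}; common: ∅.
Collecting: common zeros = {(3, 2)}, so the count is 1.
Comparison with the Bézout bound: 1 ≤ 4 = deg(f)·deg(g), as expected for curves with no common component (the affine F_11-count falls short of the bound because intersections may lie at infinity, over extension fields, or carry multiplicity).


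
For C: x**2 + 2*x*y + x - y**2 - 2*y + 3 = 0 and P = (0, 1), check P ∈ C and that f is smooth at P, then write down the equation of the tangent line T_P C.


Tangent line at P: 3*x - 4*y + 4 = 0.

Step 1: f(0, 1) = 0, so P lies on C.
Step 2: partial derivatives
  f_x(x, y) = 2*x + 2*y + 1, f_y(x, y) = 2*x - 2*y - 2.
  f_x(P) = 3, f_y(P) = -4 (gradient nonzero, so P is smooth).
Step 3: tangent line at P: 3·(x − 0) + -4·(y − 1) = 0.
Expanding: 3*x - 4*y + 4 = 0.


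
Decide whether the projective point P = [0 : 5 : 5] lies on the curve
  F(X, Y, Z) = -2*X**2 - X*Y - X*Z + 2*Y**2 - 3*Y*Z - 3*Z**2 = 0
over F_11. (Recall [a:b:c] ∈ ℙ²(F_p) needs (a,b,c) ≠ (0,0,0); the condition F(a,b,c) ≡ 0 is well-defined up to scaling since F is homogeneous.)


F(0,5,5) ≡ 10 (mod 11); P is NOT on the curve.

Evaluate F(0, 5, 5) term-by-term (mod 11).
  -2*X**2 ↦ -2·0·1·1 = 0
  -X*Y ↦ -1·0·5·1 = 0
  -X*Z ↦ -1·0·1·5 = 0
  2*Y**2 ↦ 2·1·25·1 = 50
  -3*Y*Z ↦ -3·1·5·5 = -75
  -3*Z**2 ↦ -3·1·1·25 = -75
Sum: F(0, 5, 5) = (0) + (0) + (0) + (50) + (-75) + (-75) = -100.
Reducing mod 11: -100 ≡ 10 (mod 11).
Since F(a, b, c) ≡ 10 ≠ 0 (mod 11), P does NOT lie on the curve.


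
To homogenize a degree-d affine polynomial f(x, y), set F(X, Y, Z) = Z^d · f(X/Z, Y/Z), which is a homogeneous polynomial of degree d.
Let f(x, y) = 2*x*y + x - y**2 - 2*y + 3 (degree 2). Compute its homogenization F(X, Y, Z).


F(X, Y, Z) = 2*X*Y + X*Z - Y**2 - 2*Y*Z + 3*Z**2

deg(f) = 2.
Substitute x = X/Z, y = Y/Z into f, then multiply by Z^2.
  monomial 2·x^1·y^1 ↦ 2·X^1·Y^1·Z^0.
  monomial 1·x^1·y^0 ↦ 1·X^1·Y^0·Z^1.
  monomial -1·x^0·y^2 ↦ -1·X^0·Y^2·Z^0.
  monomial -2·x^0·y^1 ↦ -2·X^0·Y^1·Z^1.
  monomial 3·x^0·y^0 ↦ 3·X^0·Y^0·Z^2.
Collecting: F(X, Y, Z) = 2*X*Y + X*Z - Y**2 - 2*Y*Z + 3*Z**2.


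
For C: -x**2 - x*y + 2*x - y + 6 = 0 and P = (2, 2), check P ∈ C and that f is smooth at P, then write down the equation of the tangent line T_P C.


Tangent line at P: -4*x - 3*y + 14 = 0.

Step 1: f(2, 2) = 0, so P lies on C.
Step 2: partial derivatives
  f_x(x, y) = -2*x - y + 2, f_y(x, y) = -x - 1.
  f_x(P) = -4, f_y(P) = -3 (gradient nonzero, so P is smooth).
Step 3: tangent line at P: -4·(x − 2) + -3·(y − 2) = 0.
Expanding: -4*x - 3*y + 14 = 0.


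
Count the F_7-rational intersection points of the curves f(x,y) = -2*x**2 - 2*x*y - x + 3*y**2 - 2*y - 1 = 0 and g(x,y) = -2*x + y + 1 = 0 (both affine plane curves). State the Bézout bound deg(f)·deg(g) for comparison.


Common zeros: ∅; count = 0; Bézout bound = 2.

deg(f) = 2, deg(g) = 1, so Bézout bound = 2.
Scan x ∈ F_7. For each x, list the y ∈ F_7 with f(x, y) ≡ 0 and those with g(x, y) ≡ 0 (mod 7); the common zeros in that column are the intersection.
  x = 0: f ≡ 0 at y ∈ {1, 2}; g ≡ 0 at y ∈ {6}; common: ∅.
  x = 1: f ≡ 0 at y ∈ {2, 4}; g ≡ 0 at y ∈ {1}; common: ∅.
  x = 2: f ≡ 0 at y ∈ {1}; g ≡ 0 at y ∈ {3}; common: ∅.
  x = 3: f ≡ 0 at y ∈ ∅; g ≡ 0 at y ∈ {5}; common: ∅.
  x = 4: f ≡ 0 at y ∈ ∅; g ≡ 0 at y ∈ {0}; common: ∅.
  x = 5: f ≡ 0 at y ∈ {0, 4}; g ≡ 0 at y ∈ {2}; common: ∅.
  x = 6: f ≡ 0 at y ∈ ∅; g ≡ 0 at y ∈ {4}; common: ∅.
Collecting: common zeros = ∅, so the count is 0.
Comparison with the Bézout bound: 0 ≤ 2 = deg(f)·deg(g), as expected for curves with no common component (the affine F_7-count falls short of the bound because intersections may lie at infinity, over extension fields, or carry multiplicity).


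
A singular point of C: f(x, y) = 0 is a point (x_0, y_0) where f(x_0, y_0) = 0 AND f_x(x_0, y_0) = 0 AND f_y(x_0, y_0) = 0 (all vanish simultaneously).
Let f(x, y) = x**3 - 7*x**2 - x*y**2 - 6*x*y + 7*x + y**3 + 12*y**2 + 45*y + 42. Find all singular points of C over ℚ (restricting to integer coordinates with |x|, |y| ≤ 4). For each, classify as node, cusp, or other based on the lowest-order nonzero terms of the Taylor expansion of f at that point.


Singular points: {(2, -3)}; classification: node.

Compute partial derivatives:
  f_x = 3*x**2 - 14*x - y**2 - 6*y + 7.
  f_y = -2*x*y - 6*x + 3*y**2 + 24*y + 45.
Scan x_0 ∈ {−4, ..., 4}. For each x_0, f_y(x_0, y) is a polynomial in y; find its integer roots y ∈ {−4, ..., 4}, then test f_x and f at those candidates.
  x = -4: f_y(-4, y) = 3*y**2 + 32*y + 69; vanishes at y ∈ {-3}. (-4, -3): f_x = 120 ≠ 0.
  x = -3: f_y(-3, y) = 3*y**2 + 30*y + 63; vanishes at y ∈ {-3}. (-3, -3): f_x = 85 ≠ 0.
  x = -2: f_y(-2, y) = 3*y**2 + 28*y + 57; vanishes at y ∈ {-3}. (-2, -3): f_x = 56 ≠ 0.
  x = -1: f_y(-1, y) = 3*y**2 + 26*y + 51; vanishes at y ∈ {-3}. (-1, -3): f_x = 33 ≠ 0.
  x = 0: f_y(0, y) = 3*y**2 + 24*y + 45; vanishes at y ∈ {-3}. (0, -3): f_x = 16 ≠ 0.
  x = 1: f_y(1, y) = 3*y**2 + 22*y + 39; vanishes at y ∈ {-3}. (1, -3): f_x = 5 ≠ 0.
  x = 2: f_y(2, y) = 3*y**2 + 20*y + 33; vanishes at y ∈ {-3}. (2, -3): f_x = 0, f = 0 — SINGULAR.
  x = 3: f_y(3, y) = 3*y**2 + 18*y + 27; vanishes at y ∈ {-3}. (3, -3): f_x = 1 ≠ 0.
  x = 4: f_y(4, y) = 3*y**2 + 16*y + 21; vanishes at y ∈ {-3}. (4, -3): f_x = 8 ≠ 0.
Only singular point on the grid: (2, -3).
Classify: substitute x = 2 + u, y = -3 + v and expand: f = u**3 - u**2 - u*v**2 + v**3 + v**2.
No constant or linear terms (consistent with a singular point). Quadratic part: -u**2 + v**2. Cubic part: u**3 - u*v**2 + v**3.
The quadratic part v**2 - u**2 = (v − u)(v + u) splits into two distinct linear factors, so there are two distinct tangent lines y − -3 = ±(x − 2) — this is a node (ordinary double point).
Classification: node.


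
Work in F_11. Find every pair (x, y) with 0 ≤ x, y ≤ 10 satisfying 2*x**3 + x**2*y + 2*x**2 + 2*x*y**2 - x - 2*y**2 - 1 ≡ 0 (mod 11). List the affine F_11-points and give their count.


Affine F_11-points: {(0, 4), (0, 7), (1, 9), (3, 8), (3, 9), (4, 5), (4, 7), (7, 8), (7, 9), (8, 1), (8, 7), (10, 0), (10, 3)}; count = 13.

For each of the 121 pairs (x, y) ∈ F_11², evaluate f(x, y) mod 11. Record the zeros.
  x = 0: [0↦10, 1↦8, 2↦2, 3↦3, 4↦0, 5↦4, 6↦4, 7↦0, 8↦3, 9↦2, 10↦8]  zeros at y ∈ {4, 7}
  x = 1: [0↦2, 1↦3, 2↦4, 3↦5, 4↦6, 5↦7, 6↦8, 7↦9, 8↦10, 9↦0, 10↦1]  zeros at y ∈ {9}
  x = 2: [0↦10, 1↦5, 2↦4, 3↦7, 4↦3, 5↦3, 6↦7, 7↦4, 8↦5, 9↦10, 10↦8]  zeros at y ∈ ∅
  x = 3: [0↦2, 1↦4, 2↦3, 3↦10, 4↦3, 5↦4, 6↦2, 7↦8, 8↦0, 9↦0, 10↦8]  zeros at y ∈ {8, 9}
  x = 4: [0↦1, 1↦1, 2↦2, 3↦4, 4↦7, 5↦0, 6↦5, 7↦0, 8↦7, 9↦4, 10↦2]  zeros at y ∈ {5, 7}
  x = 5: [0↦8, 1↦8, 2↦2, 3↦1, 4↦5, 5↦3, 6↦6, 7↦3, 8↦5, 9↦1, 10↦2]  zeros at y ∈ ∅
  x = 6: [0↦2, 1↦4, 2↦4, 3↦2, 4↦9, 5↦3, 6↦6, 7↦7, 8↦6, 9↦3, 10↦9]  zeros at y ∈ ∅
  x = 7: [0↦6, 1↦1, 2↦9, 3↦8, 4↦9, 5↦1, 6↦6, 7↦2, 8↦0, 9↦0, 10↦2]  zeros at y ∈ {8, 9}
  x = 8: [0↦10, 1↦0, 2↦7, 3↦9, 4↦6, 5↦9, 6↦7, 7↦0, 8↦10, 9↦4, 10↦4]  zeros at y ∈ {1, 7}
  x = 9: [0↦4, 1↦2, 2↦10, 3↦6, 4↦1, 5↦6, 6↦10, 7↦2, 8↦4, 9↦5, 10↦5]  zeros at y ∈ ∅
  x = 10: [0↦0, 1↦8, 2↦8, 3↦0, 4↦6, 5↦4, 6↦5, 7↦9, 8↦5, 9↦4, 10↦6]  zeros at y ∈ {0, 3}
Collecting zeros: affine points = {(0, 4), (0, 7), (1, 9), (3, 8), (3, 9), (4, 5), (4, 7), (7, 8), (7, 9), (8, 1), (8, 7), (10, 0), (10, 3)}.
Total count |C(F_11)_aff| = 13.


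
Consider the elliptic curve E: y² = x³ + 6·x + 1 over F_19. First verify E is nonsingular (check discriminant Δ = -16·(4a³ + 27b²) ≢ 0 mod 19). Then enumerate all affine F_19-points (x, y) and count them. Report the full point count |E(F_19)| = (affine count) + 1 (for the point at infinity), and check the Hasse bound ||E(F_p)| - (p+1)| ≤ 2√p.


Affine points = {(0, 1), (0, 18), (5, 2), (5, 17), (6, 5), (6, 14), (7, 5), (7, 14), (9, 9), (9, 10), (10, 4), (10, 15), (11, 7), (11, 12), (14, 6), (14, 13), (17, 0)}; affine count = 17; |E(F_19)| = 18.

Discriminant check: Δ ∝ 4a³ + 27b² = 4·6³ + 27·1² = 4·216 + 27·1 ≡ 17 (mod 19). Nonzero ⇒ E is nonsingular.
For each x ∈ F_19, compute rhs = x³ + 6·x + 1 mod 19, then count y ∈ F_19 with y² ≡ rhs.
  x = 0: rhs = 1, matching y values: 1, 18 (2 points).
  x = 1: rhs = 8, matching y values: none (0 points).
  x = 2: rhs = 2, matching y values: none (0 points).
  x = 3: rhs = 8, matching y values: none (0 points).
  x = 4: rhs = 13, matching y values: none (0 points).
  x = 5: rhs = 4, matching y values: 2, 17 (2 points).
  x = 6: rhs = 6, matching y values: 5, 14 (2 points).
  x = 7: rhs = 6, matching y values: 5, 14 (2 points).
  x = 8: rhs = 10, matching y values: none (0 points).
  x = 9: rhs = 5, matching y values: 9, 10 (2 points).
  x = 10: rhs = 16, matching y values: 4, 15 (2 points).
  x = 11: rhs = 11, matching y values: 7, 12 (2 points).
  x = 12: rhs = 15, matching y values: none (0 points).
  x = 13: rhs = 15, matching y values: none (0 points).
  x = 14: rhs = 17, matching y values: 6, 13 (2 points).
  x = 15: rhs = 8, matching y values: none (0 points).
  x = 16: rhs = 13, matching y values: none (0 points).
  x = 17: rhs = 0, matching y values: 0 (1 points).
  x = 18: rhs = 13, matching y values: none (0 points).
Total affine count: 17.
Full point count |E(F_19)| = 17 + 1 = 18.
Hasse bound: |18 − (19+1)| = |-2| = 2 ≤ 2√19 ≈ 8.7178 ✓.


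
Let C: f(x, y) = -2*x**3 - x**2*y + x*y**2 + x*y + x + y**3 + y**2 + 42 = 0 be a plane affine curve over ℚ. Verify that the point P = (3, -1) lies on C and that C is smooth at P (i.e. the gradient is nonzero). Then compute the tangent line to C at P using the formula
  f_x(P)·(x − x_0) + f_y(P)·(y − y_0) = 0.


Tangent line at P: -47*x - 11*y + 130 = 0.

Step 1: f(3, -1) = 0, so P lies on C.
Step 2: partial derivatives
  f_x(x, y) = -6*x**2 - 2*x*y + y**2 + y + 1, f_y(x, y) = -x**2 + 2*x*y + x + 3*y**2 + 2*y.
  f_x(P) = -47, f_y(P) = -11 (gradient nonzero, so P is smooth).
Step 3: tangent line at P: -47·(x − 3) + -11·(y − -1) = 0.
Expanding: -47*x - 11*y + 130 = 0.


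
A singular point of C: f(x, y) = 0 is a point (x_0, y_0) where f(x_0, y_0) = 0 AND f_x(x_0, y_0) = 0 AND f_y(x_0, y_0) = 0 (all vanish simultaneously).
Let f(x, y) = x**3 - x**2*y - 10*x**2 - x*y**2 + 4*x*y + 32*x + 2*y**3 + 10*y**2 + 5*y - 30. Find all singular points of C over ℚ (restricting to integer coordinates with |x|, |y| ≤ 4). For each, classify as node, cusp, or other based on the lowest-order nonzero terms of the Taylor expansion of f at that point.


Singular points: {(3, -1)}; classification: cusp.

Compute partial derivatives:
  f_x = 3*x**2 - 2*x*y - 20*x - y**2 + 4*y + 32.
  f_y = -x**2 - 2*x*y + 4*x + 6*y**2 + 20*y + 5.
Scan x_0 ∈ {−4, ..., 4}. For each x_0, f_y(x_0, y) is a polynomial in y; find its integer roots y ∈ {−4, ..., 4}, then test f_x and f at those candidates.
  x = -4: f_y(-4, y) = 6*y**2 + 28*y - 27; no integer root y with |y| ≤ 4.
  x = -3: f_y(-3, y) = 6*y**2 + 26*y - 16; no integer root y with |y| ≤ 4.
  x = -2: f_y(-2, y) = 6*y**2 + 24*y - 7; no integer root y with |y| ≤ 4.
  x = -1: f_y(-1, y) = 6*y**2 + 22*y; vanishes at y ∈ {0}. (-1, 0): f_x = 55 ≠ 0.
  x = 0: f_y(0, y) = 6*y**2 + 20*y + 5; no integer root y with |y| ≤ 4.
  x = 1: f_y(1, y) = 6*y**2 + 18*y + 8; no integer root y with |y| ≤ 4.
  x = 2: f_y(2, y) = 6*y**2 + 16*y + 9; no integer root y with |y| ≤ 4.
  x = 3: f_y(3, y) = 6*y**2 + 14*y + 8; vanishes at y ∈ {-1}. (3, -1): f_x = 0, f = 0 — SINGULAR.
  x = 4: f_y(4, y) = 6*y**2 + 12*y + 5; no integer root y with |y| ≤ 4.
Only singular point on the grid: (3, -1).
Classify: substitute x = 3 + u, y = -1 + v and expand: f = u**3 - u**2*v - u*v**2 + 2*v**3 + v**2.
No constant or linear terms (consistent with a singular point). Quadratic part: v**2. Cubic part: u**3 - u**2*v - u*v**2 + 2*v**3.
The quadratic part v**2 is a perfect square, so there is a single (double) tangent line v = 0, i.e. y = -1. Restricting the cubic part to that line (v = 0) leaves u**3 ≠ 0, so f is not divisible by v and the branch is v² ≈ -u**3 to lowest order — this is a cusp.
Classification: cusp.


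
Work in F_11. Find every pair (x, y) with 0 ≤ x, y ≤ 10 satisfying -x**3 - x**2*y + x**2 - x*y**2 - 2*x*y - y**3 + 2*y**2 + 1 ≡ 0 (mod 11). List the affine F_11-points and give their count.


Affine F_11-points: {(0, 6), (2, 4), (3, 5), (5, 0), (5, 9), (5, 10), (6, 8), (7, 5), (7, 6), (8, 5), (9, 3), (10, 6)}; count = 12.

For each of the 121 pairs (x, y) ∈ F_11², evaluate f(x, y) mod 11. Record the zeros.
  x = 0: [0↦1, 1↦2, 2↦1, 3↦3, 4↦2, 5↦3, 6↦0, 7↦9, 8↦2, 9↦6, 10↦4]  zeros at y ∈ {6}
  x = 1: [0↦1, 1↦9, 2↦2, 3↦7, 4↦7, 5↦7, 6↦1, 7↦5, 8↦2, 9↦8, 10↦6]  zeros at y ∈ ∅
  x = 2: [0↦8, 1↦10, 2↦6, 3↦1, 4↦0, 5↦8, 6↦8, 7↦5, 8↦4, 9↦10, 10↦6]  zeros at y ∈ {4}
  x = 3: [0↦5, 1↦10, 2↦7, 3↦1, 4↦8, 5↦0, 6↦4, 7↦3, 8↦2, 9↦6, 10↦9]  zeros at y ∈ {5}
  x = 4: [0↦8, 1↦3, 2↦10, 3↦1, 4↦3, 5↦10, 6↦5, 7↦4, 8↦1, 9↦1, 10↦9]  zeros at y ∈ ∅
  x = 5: [0↦0, 1↦5, 2↦9, 3↦6, 4↦1, 5↦10, 6↦5, 7↦2, 8↦6, 9↦0, 10↦0]  zeros at y ∈ {0, 9, 10}
  x = 6: [0↦8, 1↦10, 2↦9, 3↦10, 4↦7, 5↦5, 6↦9, 7↦2, 8↦0, 9↦8, 10↦9]  zeros at y ∈ {8}
  x = 7: [0↦4, 1↦1, 2↦4, 3↦7, 4↦4, 5↦0, 6↦0, 7↦9, 8↦10, 9↦8, 10↦8]  zeros at y ∈ {5, 6}
  x = 8: [0↦4, 1↦5, 2↦10, 3↦2, 4↦8, 5↦0, 6↦5, 7↦6, 8↦8, 9↦5, 10↦2]  zeros at y ∈ {5}
  x = 9: [0↦2, 1↦5, 2↦10, 3↦0, 4↦2, 5↦10, 6↦7, 7↦9, 8↦10, 9↦4, 10↦7]  zeros at y ∈ {3}
  x = 10: [0↦3, 1↦6, 2↦9, 3↦6, 4↦2, 5↦2, 6↦0, 7↦1, 8↦10, 9↦10, 10↦6]  zeros at y ∈ {6}
Collecting zeros: affine points = {(0, 6), (2, 4), (3, 5), (5, 0), (5, 9), (5, 10), (6, 8), (7, 5), (7, 6), (8, 5), (9, 3), (10, 6)}.
Total count |C(F_11)_aff| = 12.


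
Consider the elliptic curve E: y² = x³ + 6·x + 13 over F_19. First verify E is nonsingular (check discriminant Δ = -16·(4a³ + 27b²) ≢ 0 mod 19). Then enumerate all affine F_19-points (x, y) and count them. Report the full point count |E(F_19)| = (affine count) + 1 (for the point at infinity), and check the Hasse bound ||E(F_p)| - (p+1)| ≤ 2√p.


Affine points = {(1, 1), (1, 18), (3, 1), (3, 18), (4, 5), (4, 14), (5, 4), (5, 15), (9, 6), (9, 13), (10, 3), (10, 16), (11, 2), (11, 17), (15, 1), (15, 18), (16, 5), (16, 14), (18, 5), (18, 14)}; affine count = 20; |E(F_19)| = 21.

Discriminant check: Δ ∝ 4a³ + 27b² = 4·6³ + 27·13² = 4·216 + 27·169 ≡ 12 (mod 19). Nonzero ⇒ E is nonsingular.
For each x ∈ F_19, compute rhs = x³ + 6·x + 13 mod 19, then count y ∈ F_19 with y² ≡ rhs.
  x = 0: rhs = 13, matching y values: none (0 points).
  x = 1: rhs = 1, matching y values: 1, 18 (2 points).
  x = 2: rhs = 14, matching y values: none (0 points).
  x = 3: rhs = 1, matching y values: 1, 18 (2 points).
  x = 4: rhs = 6, matching y values: 5, 14 (2 points).
  x = 5: rhs = 16, matching y values: 4, 15 (2 points).
  x = 6: rhs = 18, matching y values: none (0 points).
  x = 7: rhs = 18, matching y values: none (0 points).
  x = 8: rhs = 3, matching y values: none (0 points).
  x = 9: rhs = 17, matching y values: 6, 13 (2 points).
  x = 10: rhs = 9, matching y values: 3, 16 (2 points).
  x = 11: rhs = 4, matching y values: 2, 17 (2 points).
  x = 12: rhs = 8, matching y values: none (0 points).
  x = 13: rhs = 8, matching y values: none (0 points).
  x = 14: rhs = 10, matching y values: none (0 points).
  x = 15: rhs = 1, matching y values: 1, 18 (2 points).
  x = 16: rhs = 6, matching y values: 5, 14 (2 points).
  x = 17: rhs = 12, matching y values: none (0 points).
  x = 18: rhs = 6, matching y values: 5, 14 (2 points).
Total affine count: 20.
Full point count |E(F_19)| = 20 + 1 = 21.
Hasse bound: |21 − (19+1)| = |1| = 1 ≤ 2√19 ≈ 8.7178 ✓.


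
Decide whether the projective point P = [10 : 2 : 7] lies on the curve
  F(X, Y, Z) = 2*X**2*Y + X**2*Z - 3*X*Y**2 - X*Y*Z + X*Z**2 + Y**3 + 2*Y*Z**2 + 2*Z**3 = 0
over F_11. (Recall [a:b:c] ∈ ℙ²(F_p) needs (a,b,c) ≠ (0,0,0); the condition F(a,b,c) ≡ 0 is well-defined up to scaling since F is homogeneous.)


F(10,2,7) ≡ 9 (mod 11); P is NOT on the curve.

Evaluate F(10, 2, 7) term-by-term (mod 11).
  2*X**2*Y ↦ 2·100·2·1 = 400
  X**2*Z ↦ 1·100·1·7 = 700
  -3*X*Y**2 ↦ -3·10·4·1 = -120
  -X*Y*Z ↦ -1·10·2·7 = -140
  X*Z**2 ↦ 1·10·1·49 = 490
  Y**3 ↦ 1·1·8·1 = 8
  2*Y*Z**2 ↦ 2·1·2·49 = 196
  2*Z**3 ↦ 2·1·1·343 = 686
Sum: F(10, 2, 7) = (400) + (700) + (-120) + (-140) + (490) + (8) + (196) + (686) = 2220.
Reducing mod 11: 2220 ≡ 9 (mod 11).
Since F(a, b, c) ≡ 9 ≠ 0 (mod 11), P does NOT lie on the curve.


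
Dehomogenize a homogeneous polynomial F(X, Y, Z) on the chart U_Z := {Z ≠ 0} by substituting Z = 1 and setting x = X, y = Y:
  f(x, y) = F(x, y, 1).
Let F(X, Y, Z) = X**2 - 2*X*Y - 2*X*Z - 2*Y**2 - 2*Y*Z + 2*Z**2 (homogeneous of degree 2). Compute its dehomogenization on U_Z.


f(x, y) = x**2 - 2*x*y - 2*x - 2*y**2 - 2*y + 2

On U_Z we set Z = 1. Each monomial c·X^i·Y^j·Z^k in F becomes c·x^i·y^j·1^k = c·x^i·y^j.
Substituting Z = 1: F(X, Y, 1) = x**2 - 2*x*y - 2*x - 2*y**2 - 2*y + 2.
Note: deg(f) ≤ deg(F) = 2; strict inequality happens when F is divisible by Z (lost terms).


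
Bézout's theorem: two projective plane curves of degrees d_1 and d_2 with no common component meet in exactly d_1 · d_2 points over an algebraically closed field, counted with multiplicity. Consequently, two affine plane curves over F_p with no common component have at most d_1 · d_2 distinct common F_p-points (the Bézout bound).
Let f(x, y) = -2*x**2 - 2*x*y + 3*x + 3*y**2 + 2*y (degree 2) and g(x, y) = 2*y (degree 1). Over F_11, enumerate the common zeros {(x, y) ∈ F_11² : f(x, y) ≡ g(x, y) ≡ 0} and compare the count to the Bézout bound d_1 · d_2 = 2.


Common zeros: {(0, 0), (7, 0)}; count = 2; Bézout bound = 2.

deg(f) = 2, deg(g) = 1, so Bézout bound = 2.
Scan x ∈ F_11. For each x, list the y ∈ F_11 with f(x, y) ≡ 0 and those with g(x, y) ≡ 0 (mod 11); the common zeros in that column are the intersection.
  x = 0: f ≡ 0 at y ∈ {0, 3}; g ≡ 0 at y ∈ {0}; common: {0}.
  x = 1: f ≡ 0 at y ∈ ∅; g ≡ 0 at y ∈ {0}; common: ∅.
  x = 2: f ≡ 0 at y ∈ ∅; g ≡ 0 at y ∈ {0}; common: ∅.
  x = 3: f ≡ 0 at y ∈ {7, 9}; g ≡ 0 at y ∈ {0}; common: ∅.
  x = 4: f ≡ 0 at y ∈ {3, 10}; g ≡ 0 at y ∈ {0}; common: ∅.
  x = 5: f ≡ 0 at y ∈ {5}; g ≡ 0 at y ∈ {0}; common: ∅.
  x = 6: f ≡ 0 at y ∈ {9}; g ≡ 0 at y ∈ {0}; common: ∅.
  x = 7: f ≡ 0 at y ∈ {0, 4}; g ≡ 0 at y ∈ {0}; common: {0}.
  x = 8: f ≡ 0 at y ∈ {5, 7}; g ≡ 0 at y ∈ {0}; common: ∅.
  x = 9: f ≡ 0 at y ∈ ∅; g ≡ 0 at y ∈ {0}; common: ∅.
  x = 10: f ≡ 0 at y ∈ ∅; g ≡ 0 at y ∈ {0}; common: ∅.
Collecting: common zeros = {(0, 0), (7, 0)}, so the count is 2.
Comparison with the Bézout bound: 2 ≤ 2 = deg(f)·deg(g), as expected for curves with no common component (the bound is attained).
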